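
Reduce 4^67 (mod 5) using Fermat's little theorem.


Fermat's little theorem: if p is prime and gcd(a,p)=1, then a^(p-1) ≡ 1 (mod p)
p = 5 is prime, gcd(4,5) = 1
Reduce exponent: 67 mod 4 = 3
So 4^67 ≡ 4^3 (mod 5)
4^3 mod 5 = 4

4^67 ≡ 4 (mod 5)


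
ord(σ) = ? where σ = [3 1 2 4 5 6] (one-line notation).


Cycle decomposition: (1 3 2)
Cycle lengths: 3
Order = lcm(3) = 3

ord(σ) = 3


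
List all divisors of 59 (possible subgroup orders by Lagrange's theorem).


Lagrange's theorem: |H| divides |G|
|G| = 59
Divisors of 59: 1, 59

Possible subgroup orders: {1, 59}


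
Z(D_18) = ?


Z(G) = {g ∈ G | gx = xg for all x ∈ G}
For even n, Z(D_n) = {e, r^(n/2)}: the 180° rotation r^9 commutes with every reflection and rotation

Z(D_18) = {e, r^9}


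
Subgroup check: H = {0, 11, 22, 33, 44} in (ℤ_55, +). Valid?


Subgroup test for H = {0, 11, 22, 33, 44} in (ℤ_55, +):
(1) 0 ∈ H? Yes
(2) Closure: for all a,b ∈ H, (a+b) mod 55 ∈ H? Yes
(3) Inverses: for all a ∈ H, -a mod 55 ∈ H? Yes

Yes, H is a subgroup of ℤ_55


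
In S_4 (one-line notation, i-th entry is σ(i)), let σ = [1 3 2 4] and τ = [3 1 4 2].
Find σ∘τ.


σ∘τ: apply τ first, then σ
1 →τ 3 →σ 2
2 →τ 1 →σ 1
3 →τ 4 →σ 4
4 →τ 2 →σ 3

σ∘τ = [2 1 4 3]


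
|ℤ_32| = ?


ℤ_n has n elements.

|ℤ_32| = 32


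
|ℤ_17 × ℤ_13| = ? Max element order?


|ℤ_17 × ℤ_13| = 17 × 13 = 221
Max element order = lcm(17,13) = 221
Cyclic? Yes (gcd=1)

|ℤ_17×ℤ_13| = 221, max element order = 221


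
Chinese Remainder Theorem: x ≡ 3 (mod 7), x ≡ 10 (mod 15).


m₁ = 7, m₂ = 15, gcd = 1, so CRT applies. M = m₁·m₂ = 105
Let M₁ = M/m₁ = 15, M₂ = M/m₂ = 7
Find y₁ ≡ M₁⁻¹ (mod m₁): 15⁻¹ ≡ 1 (mod 7)
Find y₂ ≡ M₂⁻¹ (mod m₂): 7⁻¹ ≡ 13 (mod 15)
x = a₁·M₁·y₁ + a₂·M₂·y₂ = 3·15·1 + 10·7·13 = 955
Reduce mod 105: x ≡ 10
Check: 10 mod 7 = 3 ✓, 10 mod 15 = 10 ✓

x ≡ 10 (mod 105)


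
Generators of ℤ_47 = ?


g generates ℤ_n iff gcd(g,n) = 1
Prime factors of 47: 47
Generators are g ∈ {1,...,46} not divisible by any of these primes.
Generators: {1, 2, 3, 4, 5, 6, 7, 8, 9, 10, 11, 12, 13, 14, 15, 16, 17, 18, 19, 20, 21, 22, 23, 24, 25, 26, 27, 28, 29, 30, 31, 32, 33, 34, 35, 36, 37, 38, 39, 40, 41, 42, 43, 44, 45, 46}
Number of generators = φ(47) = 46

Generators of ℤ_47 = {1, 2, 3, 4, 5, 6, 7, 8, 9, 10, 11, 12, 13, 14, 15, 16, 17, 18, 19, 20, 21, 22, 23, 24, 25, 26, 27, 28, 29, 30, 31, 32, 33, 34, 35, 36, 37, 38, 39, 40, 41, 42, 43, 44, 45, 46}


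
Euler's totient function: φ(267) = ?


Factor n: 267 = 3 × 89
φ(n) = n · ∏(1 - 1/p) over distinct primes p | n
φ(267) = 267 · (1 - 1/3) · (1 - 1/89) = 176

φ(267) = 176


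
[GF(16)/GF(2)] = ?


GF(16) = GF(2^4), so the extension degree is 4

[GF(16)/GF(2)] = 4


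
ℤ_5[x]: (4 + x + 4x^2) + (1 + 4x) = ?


Add coefficients mod 5:
x^0: 4 + 1 = 0 (mod 5)
x^1: 1 + 4 = 0 (mod 5)
x^2: 4 + 0 = 4 (mod 5)
Result: 4x^2

f + g = 4x^2


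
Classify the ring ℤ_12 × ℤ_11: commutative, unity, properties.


Direct product ring; commutative with unity (1,1); but (1,0)·(0,1) = (0,0) gives zero divisors, so not an integral domain
Commutative: Yes
Integral domain: No
Has unity: Yes

ℤ_12 × ℤ_11: Commutative=Yes, Unity=Yes


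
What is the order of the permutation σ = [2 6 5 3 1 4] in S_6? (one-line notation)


Cycle decomposition: (1 2 6 4 3 5)
Cycle lengths: 6
Order = lcm(6) = 6

ord(σ) = 6


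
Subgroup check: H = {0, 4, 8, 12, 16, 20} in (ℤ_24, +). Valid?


Subgroup test for H = {0, 4, 8, 12, 16, 20} in (ℤ_24, +):
(1) 0 ∈ H? Yes
(2) Closure: for all a,b ∈ H, (a+b) mod 24 ∈ H? Yes
(3) Inverses: for all a ∈ H, -a mod 24 ∈ H? Yes

Yes, H is a subgroup of ℤ_24


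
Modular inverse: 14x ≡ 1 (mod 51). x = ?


Use the extended Euclidean algorithm to write 1 = 14·s + 51·t; then s mod 51 is the inverse.
Euclidean algorithm:
  14 = 0·51 + 14
  51 = 3·14 + 9
  14 = 1·9 + 5
  9 = 1·5 + 4
  5 = 1·4 + 1
  4 = 4·1 + 0
gcd(14,51) = 1
Back-substitution gives: 14·(11) + 51·(-3) = 1
So 14⁻¹ ≡ 11 ≡ 11 (mod 51)
Check: 14 × 11 = 154 ≡ 1 (mod 51) ✓

14⁻¹ ≡ 11 (mod 51)


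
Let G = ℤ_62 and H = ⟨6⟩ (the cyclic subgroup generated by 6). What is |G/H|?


|⟨6⟩| = n / gcd(6, 62) = 62 / 2 = 31
H is normal (ℤ_62 is abelian).
|G/H| = |G| / |H| = 62 / 31 = 2

|G/H| = 2


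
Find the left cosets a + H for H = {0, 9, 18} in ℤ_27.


H = {0, 9, 18}, |H| = 3
Number of cosets = |G|/|H| = 27/3 = 9
0 + H = {0, 9, 18}
1 + H = {1, 10, 19}
2 + H = {2, 11, 20}
3 + H = {3, 12, 21}
4 + H = {4, 13, 22}
5 + H = {5, 14, 23}
6 + H = {6, 15, 24}
7 + H = {7, 16, 25}
8 + H = {8, 17, 26}

Cosets: 0+H={0,9,18}; 1+H={1,10,19}; 2+H={2,11,20}; 3+H={3,12,21}; 4+H={4,13,22}; 5+H={5,14,23}; 6+H={6,15,24}; 7+H={7,16,25}; 8+H={8,17,26}


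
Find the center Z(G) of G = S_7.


Z(G) = {g ∈ G | gx = xg for all x ∈ G}
S_n is non-abelian for n ≥ 3; Z(S_7) is trivial

Z(S_7) = {e}


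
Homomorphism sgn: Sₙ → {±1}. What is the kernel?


Kernel = preimage of identity
ker(sgn) = even permutations = Aₙ

ker(sgn) = Aₙ


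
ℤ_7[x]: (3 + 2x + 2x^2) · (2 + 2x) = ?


Expand and collect like terms; reduce coefficients mod 7:
x^0: 3·2 = 6 ≡ 6 (mod 7)
x^1: 3·2 + 2·2 = 10 ≡ 3 (mod 7)
x^2: 2·2 + 2·2 = 8 ≡ 1 (mod 7)
x^3: 2·2 = 4 ≡ 4 (mod 7)
Result: 6 + 3x + x^2 + 4x^3

f · g = 6 + 3x + x^2 + 4x^3


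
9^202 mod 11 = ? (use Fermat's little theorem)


Fermat's little theorem: if p is prime and gcd(a,p)=1, then a^(p-1) ≡ 1 (mod p)
p = 11 is prime, gcd(9,11) = 1
Reduce exponent: 202 mod 10 = 2
So 9^202 ≡ 9^2 (mod 11)
9^2 mod 11 = 4

9^202 ≡ 4 (mod 11)


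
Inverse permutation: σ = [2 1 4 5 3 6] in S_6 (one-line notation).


To find σ⁻¹, swap domain and range:
σ(1) = 2 → σ⁻¹(2) = 1
σ(2) = 1 → σ⁻¹(1) = 2
σ(3) = 4 → σ⁻¹(4) = 3
σ(4) = 5 → σ⁻¹(5) = 4
σ(5) = 3 → σ⁻¹(3) = 5
σ(6) = 6 → σ⁻¹(6) = 6

σ⁻¹ = [2 1 5 3 4 6]


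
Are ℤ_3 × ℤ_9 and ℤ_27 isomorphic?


Comparing ℤ_3 × ℤ_9 and ℤ_27:
gcd(3,9) = 3 ≠ 1. Max element order in ℤ_3×ℤ_9 is lcm(3,9) = 9 < 27, so it has no element of order 27

No, ℤ_3 × ℤ_9 ≇ ℤ_27


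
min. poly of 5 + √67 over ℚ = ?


Let α = 5 + √67. Then α - 5 = √67, so (α - 5)² = 67, giving α² - 10α - 42 = 0. Degree 2 and α ∉ ℚ, so this is the minimal polynomial.

Minimal polynomial: x² - 10x - 42


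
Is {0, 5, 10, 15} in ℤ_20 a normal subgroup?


H = {0, 5, 10, 15} in ℤ_20
ℤ_20 is abelian; every subgroup of an abelian group is normal

Yes, normal subgroup


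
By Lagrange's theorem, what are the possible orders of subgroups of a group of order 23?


Lagrange's theorem: |H| divides |G|
|G| = 23
Divisors of 23: 1, 23

Possible subgroup orders: {1, 23}


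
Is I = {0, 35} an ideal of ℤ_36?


Check ideal conditions for I = {0, 35} in ℤ_36:
(1) I is an additive subgroup? No
(2) For r ∈ ℤ_36 and a ∈ I: r·a ∈ I? No  [counterexample: r=2, a=35, r·a mod 36 = 34 ∉ I]

No, I is not an ideal of ℤ_36


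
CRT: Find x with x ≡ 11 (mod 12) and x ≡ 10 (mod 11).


m₁ = 12, m₂ = 11, gcd = 1, so CRT applies. M = m₁·m₂ = 132
Let M₁ = M/m₁ = 11, M₂ = M/m₂ = 12
Find y₁ ≡ M₁⁻¹ (mod m₁): 11⁻¹ ≡ 11 (mod 12)
Find y₂ ≡ M₂⁻¹ (mod m₂): 12⁻¹ ≡ 1 (mod 11)
x = a₁·M₁·y₁ + a₂·M₂·y₂ = 11·11·11 + 10·12·1 = 1451
Reduce mod 132: x ≡ 131
Check: 131 mod 12 = 11 ✓, 131 mod 11 = 10 ✓

x ≡ 131 (mod 132)


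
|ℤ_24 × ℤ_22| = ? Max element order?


|ℤ_24 × ℤ_22| = 24 × 22 = 528
Max element order = lcm(24,22) = 264
Cyclic? No (gcd=2)

|ℤ_24×ℤ_22| = 528, max element order = 264


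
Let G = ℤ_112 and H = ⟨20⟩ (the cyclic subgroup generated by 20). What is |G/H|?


|⟨20⟩| = n / gcd(20, 112) = 112 / 4 = 28
H is normal (ℤ_112 is abelian).
|G/H| = |G| / |H| = 112 / 28 = 4

|G/H| = 4


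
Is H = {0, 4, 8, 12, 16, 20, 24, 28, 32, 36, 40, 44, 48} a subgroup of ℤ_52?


Subgroup test for H = {0, 4, 8, 12, 16, 20, 24, 28, 32, 36, 40, 44, 48} in (ℤ_52, +):
(1) 0 ∈ H? Yes
(2) Closure: for all a,b ∈ H, (a+b) mod 52 ∈ H? Yes
(3) Inverses: for all a ∈ H, -a mod 52 ∈ H? Yes

Yes, H is a subgroup of ℤ_52


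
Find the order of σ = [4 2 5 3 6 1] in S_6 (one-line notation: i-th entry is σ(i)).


Cycle decomposition: (1 4 3 5 6)
Cycle lengths: 5
Order = lcm(5) = 5

ord(σ) = 5


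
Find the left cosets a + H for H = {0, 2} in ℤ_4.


H = {0, 2}, |H| = 2
Number of cosets = |G|/|H| = 4/2 = 2
0 + H = {0, 2}
1 + H = {1, 3}

Cosets: 0+H={0,2}; 1+H={1,3}


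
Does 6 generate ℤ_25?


g generates ℤ_n iff gcd(g, n) = 1
gcd(6, 25) = 1
Since gcd = 1, 6 is a generator.

Yes, 6 generates ℤ_25


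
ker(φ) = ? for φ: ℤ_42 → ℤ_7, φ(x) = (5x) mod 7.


Kernel = preimage of identity
ker(φ) = {x ∈ ℤ_42 : 5x ≡ 0 (mod 7)}. Since 7 | 42, φ is well-defined. The kernel is the cyclic subgroup ⟨7⟩ of ℤ_42 (order 6), i.e. {0, 7, 14, 21, 28, 35}

ker(φ) = {0, 7, 14, 21, 28, 35}


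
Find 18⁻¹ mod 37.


Use the extended Euclidean algorithm to write 1 = 18·s + 37·t; then s mod 37 is the inverse.
Euclidean algorithm:
  18 = 0·37 + 18
  37 = 2·18 + 1
  18 = 18·1 + 0
gcd(18,37) = 1
Back-substitution gives: 18·(-2) + 37·(1) = 1
So 18⁻¹ ≡ -2 ≡ 35 (mod 37)
Check: 18 × 35 = 630 ≡ 1 (mod 37) ✓

18⁻¹ ≡ 35 (mod 37)


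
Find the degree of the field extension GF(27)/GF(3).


GF(27) = GF(3^3), so the extension degree is 3

[GF(27)/GF(3)] = 3


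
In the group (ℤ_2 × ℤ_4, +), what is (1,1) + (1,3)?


Operation: componentwise addition mod (2, 4)
(1,1) + (1,3) = ((a₁+b₁) mod 2, (a₂+b₂) mod 4) with a = (1,1), b = (1,3)

(1,1) + (1,3) = (0,0)


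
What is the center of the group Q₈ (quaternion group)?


Z(G) = {g ∈ G | gx = xg for all x ∈ G}
In Q₈ = {±1, ±i, ±j, ±k}, only ±1 commute with every element

Z(Q₈ (quaternion group)) = {1, -1}


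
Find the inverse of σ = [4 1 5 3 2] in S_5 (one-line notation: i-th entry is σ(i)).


To find σ⁻¹, swap domain and range:
σ(1) = 4 → σ⁻¹(4) = 1
σ(2) = 1 → σ⁻¹(1) = 2
σ(3) = 5 → σ⁻¹(5) = 3
σ(4) = 3 → σ⁻¹(3) = 4
σ(5) = 2 → σ⁻¹(2) = 5

σ⁻¹ = [2 5 4 1 3]


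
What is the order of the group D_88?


|D_n| = 2n (n rotations and n reflections)
|D_88| = 2×88 = 176

|D_88| = 176


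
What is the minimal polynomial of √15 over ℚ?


√15 satisfies x² - 15 = 0, irreducible over ℚ since 15 is squarefree

Minimal polynomial: x² - 15


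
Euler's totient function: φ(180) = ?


Factor n: 180 = 2^2 × 3^2 × 5
φ(n) = n · ∏(1 - 1/p) over distinct primes p | n
φ(180) = 180 · (1 - 1/2) · (1 - 1/3) · (1 - 1/5) = 48

φ(180) = 48


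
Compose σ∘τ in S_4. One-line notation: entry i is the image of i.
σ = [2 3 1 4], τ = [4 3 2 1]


σ∘τ: apply τ first, then σ
1 →τ 4 →σ 4
2 →τ 3 →σ 1
3 →τ 2 →σ 3
4 →τ 1 →σ 2

σ∘τ = [4 1 3 2]


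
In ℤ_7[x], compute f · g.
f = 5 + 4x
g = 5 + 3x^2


Expand and collect like terms; reduce coefficients mod 7:
x^0: 5·5 = 25 ≡ 4 (mod 7)
x^1: 5·0 + 4·5 = 20 ≡ 6 (mod 7)
x^2: 5·3 + 4·0 = 15 ≡ 1 (mod 7)
x^3: 4·3 = 12 ≡ 5 (mod 7)
Result: 4 + 6x + x^2 + 5x^3

f · g = 4 + 6x + x^2 + 5x^3


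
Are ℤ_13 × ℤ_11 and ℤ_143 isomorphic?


Comparing ℤ_13 × ℤ_11 and ℤ_143:
gcd(13,11) = 1, so ℤ_13 × ℤ_11 ≅ ℤ_143 (CRT)

Yes, ℤ_13 × ℤ_11 ≅ ℤ_143


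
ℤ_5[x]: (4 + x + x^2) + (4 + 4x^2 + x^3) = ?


Add coefficients mod 5:
x^0: 4 + 4 = 3 (mod 5)
x^1: 1 + 0 = 1 (mod 5)
x^2: 1 + 4 = 0 (mod 5)
x^3: 0 + 1 = 1 (mod 5)
Result: 3 + x + x^3

f + g = 3 + x + x^3


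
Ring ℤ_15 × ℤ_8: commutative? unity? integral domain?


Direct product ring; commutative with unity (1,1); but (1,0)·(0,1) = (0,0) gives zero divisors, so not an integral domain
Commutative: Yes
Integral domain: No
Has unity: Yes

ℤ_15 × ℤ_8: Commutative=Yes, Unity=Yes


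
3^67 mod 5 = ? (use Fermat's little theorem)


Fermat's little theorem: if p is prime and gcd(a,p)=1, then a^(p-1) ≡ 1 (mod p)
p = 5 is prime, gcd(3,5) = 1
Reduce exponent: 67 mod 4 = 3
So 3^67 ≡ 3^3 (mod 5)
3^3 mod 5 = 2

3^67 ≡ 2 (mod 5)


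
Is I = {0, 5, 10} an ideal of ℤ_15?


Check ideal conditions for I = {0, 5, 10} in ℤ_15:
(1) I is an additive subgroup? Yes
(2) For r ∈ ℤ_15 and a ∈ I: r·a ∈ I? Yes

Yes, I is an ideal of ℤ_15


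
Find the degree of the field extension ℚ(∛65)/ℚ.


∛65 has minimal polynomial x³ - 65 (irreducible over ℚ since 65 is not a perfect cube)

[ℚ(∛65)/ℚ] = 3


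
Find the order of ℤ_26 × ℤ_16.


|A × B| = |A| · |B|
|ℤ_26 × ℤ_16| = 26 × 16 = 416

|ℤ_26 × ℤ_16| = 416


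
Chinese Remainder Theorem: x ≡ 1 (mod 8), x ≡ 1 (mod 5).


m₁ = 8, m₂ = 5, gcd = 1, so CRT applies. M = m₁·m₂ = 40
Let M₁ = M/m₁ = 5, M₂ = M/m₂ = 8
Find y₁ ≡ M₁⁻¹ (mod m₁): 5⁻¹ ≡ 5 (mod 8)
Find y₂ ≡ M₂⁻¹ (mod m₂): 8⁻¹ ≡ 2 (mod 5)
x = a₁·M₁·y₁ + a₂·M₂·y₂ = 1·5·5 + 1·8·2 = 41
Reduce mod 40: x ≡ 1
Check: 1 mod 8 = 1 ✓, 1 mod 5 = 1 ✓

x ≡ 1 (mod 40)


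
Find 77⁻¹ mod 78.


Use the extended Euclidean algorithm to write 1 = 77·s + 78·t; then s mod 78 is the inverse.
Euclidean algorithm:
  77 = 0·78 + 77
  78 = 1·77 + 1
  77 = 77·1 + 0
gcd(77,78) = 1
Back-substitution gives: 77·(-1) + 78·(1) = 1
So 77⁻¹ ≡ -1 ≡ 77 (mod 78)
Check: 77 × 77 = 5929 ≡ 1 (mod 78) ✓

77⁻¹ ≡ 77 (mod 78)


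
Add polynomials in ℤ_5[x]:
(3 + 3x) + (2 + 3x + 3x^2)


Add coefficients mod 5:
x^0: 3 + 2 = 0 (mod 5)
x^1: 3 + 3 = 1 (mod 5)
x^2: 0 + 3 = 3 (mod 5)
Result: x + 3x^2

f + g = x + 3x^2


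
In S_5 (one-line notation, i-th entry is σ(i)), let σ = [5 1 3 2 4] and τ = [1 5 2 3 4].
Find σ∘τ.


σ∘τ: apply τ first, then σ
1 →τ 1 →σ 5
2 →τ 5 →σ 4
3 →τ 2 →σ 1
4 →τ 3 →σ 3
5 →τ 4 →σ 2

σ∘τ = [5 4 1 3 2]


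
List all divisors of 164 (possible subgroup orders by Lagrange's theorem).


Lagrange's theorem: |H| divides |G|
|G| = 164
Divisors of 164: 1, 2, 4, 41, 82, 164

Possible subgroup orders: {1, 2, 4, 41, 82, 164}


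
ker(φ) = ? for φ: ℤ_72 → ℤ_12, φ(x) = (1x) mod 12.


Kernel = preimage of identity
ker(φ) = {x ∈ ℤ_72 : 1x ≡ 0 (mod 12)}. Since 12 | 72, φ is well-defined. The kernel is the cyclic subgroup ⟨12⟩ of ℤ_72 (order 6), i.e. {0, 12, 24, 36, 48, 60}

ker(φ) = {0, 12, 24, 36, 48, 60}


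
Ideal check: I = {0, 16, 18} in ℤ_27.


Check ideal conditions for I = {0, 16, 18} in ℤ_27:
(1) I is an additive subgroup? No
(2) For r ∈ ℤ_27 and a ∈ I: r·a ∈ I? No  [counterexample: r=2, a=16, r·a mod 27 = 5 ∉ I]

No, I is not an ideal of ℤ_27


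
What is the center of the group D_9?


Z(G) = {g ∈ G | gx = xg for all x ∈ G}
For odd n, Z(D_n) = {e}: no nontrivial rotation commutes with all reflections

Z(D_9) = {e}


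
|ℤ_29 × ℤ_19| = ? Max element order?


|ℤ_29 × ℤ_19| = 29 × 19 = 551
Max element order = lcm(29,19) = 551
Cyclic? Yes (gcd=1)

|ℤ_29×ℤ_19| = 551, max element order = 551


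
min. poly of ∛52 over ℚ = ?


∛52 satisfies x³ - 52 = 0, irreducible over ℚ (no rational root; 52 is not a perfect cube)

Minimal polynomial: x³ - 52


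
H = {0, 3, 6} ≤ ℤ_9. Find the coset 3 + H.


3 + H = {3 + h (mod 9) : h ∈ H}
3+0=3, 3+3=6, 3+6=0
3 + H = {0, 3, 6} = 0 + H

3 + H = {0, 3, 6}


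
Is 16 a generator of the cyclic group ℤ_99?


g generates ℤ_n iff gcd(g, n) = 1
gcd(16, 99) = 1
Since gcd = 1, 16 is a generator.

Yes, 16 generates ℤ_99


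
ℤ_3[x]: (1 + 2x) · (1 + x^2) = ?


Expand and collect like terms; reduce coefficients mod 3:
x^0: 1·1 = 1 ≡ 1 (mod 3)
x^1: 1·0 + 2·1 = 2 ≡ 2 (mod 3)
x^2: 1·1 + 2·0 = 1 ≡ 1 (mod 3)
x^3: 2·1 = 2 ≡ 2 (mod 3)
Result: 1 + 2x + x^2 + 2x^3

f · g = 1 + 2x + x^2 + 2x^3


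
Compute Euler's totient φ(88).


Factor n: 88 = 2^3 × 11
φ(n) = n · ∏(1 - 1/p) over distinct primes p | n
φ(88) = 88 · (1 - 1/2) · (1 - 1/11) = 40

φ(88) = 40


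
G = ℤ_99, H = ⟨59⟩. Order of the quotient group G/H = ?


|⟨59⟩| = n / gcd(59, 99) = 99 / 1 = 99
H is normal (ℤ_99 is abelian).
|G/H| = |G| / |H| = 99 / 99 = 1

|G/H| = 1


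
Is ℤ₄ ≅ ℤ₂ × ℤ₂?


Comparing ℤ₄ and ℤ₂ × ℤ₂:
ℤ₄ has an element of order 4; ℤ₂×ℤ₂ has exponent 2

No, ℤ₄ ≇ ℤ₂ × ℤ₂


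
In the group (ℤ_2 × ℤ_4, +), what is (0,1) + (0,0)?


Operation: componentwise addition mod (2, 4)
(0,1) + (0,0) = ((a₁+b₁) mod 2, (a₂+b₂) mod 4) with a = (0,1), b = (0,0)

(0,1) + (0,0) = (0,1)


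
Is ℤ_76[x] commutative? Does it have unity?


ℤ_76 has zero divisors (2·38 ≡ 0), and these lift to constant zero divisors in ℤ_76[x]; so not an integral domain
Commutative: Yes
Integral domain: No
Has unity: Yes

ℤ_76[x]: Commutative=Yes, Unity=Yes


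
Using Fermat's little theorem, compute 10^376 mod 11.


Fermat's little theorem: if p is prime and gcd(a,p)=1, then a^(p-1) ≡ 1 (mod p)
p = 11 is prime, gcd(10,11) = 1
Reduce exponent: 376 mod 10 = 6
So 10^376 ≡ 10^6 (mod 11)
10^6 mod 11 = 1

10^376 ≡ 1 (mod 11)


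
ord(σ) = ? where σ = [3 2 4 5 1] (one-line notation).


Cycle decomposition: (1 3 4 5)
Cycle lengths: 4
Order = lcm(4) = 4

ord(σ) = 4


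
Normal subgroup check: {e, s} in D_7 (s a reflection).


H = {e, s} in D_7 (s a reflection)
r·s·r⁻¹ = sr⁻² ≠ s for n ≥ 3, so {e, s} is not closed under conjugation

No, not a normal subgroup


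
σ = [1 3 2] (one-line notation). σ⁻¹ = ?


To find σ⁻¹, swap domain and range:
σ(1) = 1 → σ⁻¹(1) = 1
σ(2) = 3 → σ⁻¹(3) = 2
σ(3) = 2 → σ⁻¹(2) = 3

σ⁻¹ = [1 3 2]


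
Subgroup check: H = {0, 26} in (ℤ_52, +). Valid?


Subgroup test for H = {0, 26} in (ℤ_52, +):
(1) 0 ∈ H? Yes
(2) Closure: for all a,b ∈ H, (a+b) mod 52 ∈ H? Yes
(3) Inverses: for all a ∈ H, -a mod 52 ∈ H? Yes

Yes, H is a subgroup of ℤ_52


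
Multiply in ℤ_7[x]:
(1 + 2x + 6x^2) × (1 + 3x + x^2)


Expand and collect like terms; reduce coefficients mod 7:
x^0: 1·1 = 1 ≡ 1 (mod 7)
x^1: 1·3 + 2·1 = 5 ≡ 5 (mod 7)
x^2: 1·1 + 2·3 + 6·1 = 13 ≡ 6 (mod 7)
x^3: 2·1 + 6·3 = 20 ≡ 6 (mod 7)
x^4: 6·1 = 6 ≡ 6 (mod 7)
Result: 1 + 5x + 6x^2 + 6x^3 + 6x^4

f · g = 1 + 5x + 6x^2 + 6x^3 + 6x^4


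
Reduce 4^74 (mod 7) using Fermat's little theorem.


Fermat's little theorem: if p is prime and gcd(a,p)=1, then a^(p-1) ≡ 1 (mod p)
p = 7 is prime, gcd(4,7) = 1
Reduce exponent: 74 mod 6 = 2
So 4^74 ≡ 4^2 (mod 7)
4^2 mod 7 = 2

4^74 ≡ 2 (mod 7)


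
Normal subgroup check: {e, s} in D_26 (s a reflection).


H = {e, s} in D_26 (s a reflection)
r·s·r⁻¹ = sr⁻² ≠ s for n ≥ 3, so {e, s} is not closed under conjugation

No, not a normal subgroup


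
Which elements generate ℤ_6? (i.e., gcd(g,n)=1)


g generates ℤ_n iff gcd(g,n) = 1
Checking each g ∈ {1,...,5}:
gcd(1,6) = 1
gcd(2,6) = 2
gcd(3,6) = 3
gcd(4,6) = 2
gcd(5,6) = 1
Generators: {1, 5}
Number of generators = φ(6) = 2

Generators of ℤ_6 = {1, 5}


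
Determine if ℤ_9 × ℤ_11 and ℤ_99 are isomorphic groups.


Comparing ℤ_9 × ℤ_11 and ℤ_99:
gcd(9,11) = 1, so ℤ_9 × ℤ_11 ≅ ℤ_99 (CRT)

Yes, ℤ_9 × ℤ_11 ≅ ℤ_99


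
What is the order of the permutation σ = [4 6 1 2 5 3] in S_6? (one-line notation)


Cycle decomposition: (1 4 2 6 3)
Cycle lengths: 5
Order = lcm(5) = 5

ord(σ) = 5


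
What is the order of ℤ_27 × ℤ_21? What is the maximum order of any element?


|ℤ_27 × ℤ_21| = 27 × 21 = 567
Max element order = lcm(27,21) = 189
Cyclic? No (gcd=3)

|ℤ_27×ℤ_21| = 567, max element order = 189


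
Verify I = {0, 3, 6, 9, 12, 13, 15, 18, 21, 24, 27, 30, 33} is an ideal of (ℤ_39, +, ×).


Check ideal conditions for I = {0, 3, 6, 9, 12, 13, 15, 18, 21, 24, 27, 30, 33} in ℤ_39:
(1) I is an additive subgroup? No
(2) For r ∈ ℤ_39 and a ∈ I: r·a ∈ I? No  [counterexample: r=2, a=13, r·a mod 39 = 26 ∉ I]

No, I is not an ideal of ℤ_39


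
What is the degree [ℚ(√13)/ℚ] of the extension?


√13 has minimal polynomial x² - 13 (irreducible over ℚ since 13 is squarefree)

[ℚ(√13)/ℚ] = 2


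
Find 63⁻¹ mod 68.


Use the extended Euclidean algorithm to write 1 = 63·s + 68·t; then s mod 68 is the inverse.
Euclidean algorithm:
  63 = 0·68 + 63
  68 = 1·63 + 5
  63 = 12·5 + 3
  5 = 1·3 + 2
  3 = 1·2 + 1
  2 = 2·1 + 0
gcd(63,68) = 1
Back-substitution gives: 63·(27) + 68·(-25) = 1
So 63⁻¹ ≡ 27 ≡ 27 (mod 68)
Check: 63 × 27 = 1701 ≡ 1 (mod 68) ✓

63⁻¹ ≡ 27 (mod 68)


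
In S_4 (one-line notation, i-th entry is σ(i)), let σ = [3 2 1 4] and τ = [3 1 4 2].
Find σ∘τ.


σ∘τ: apply τ first, then σ
1 →τ 3 →σ 1
2 →τ 1 →σ 3
3 →τ 4 →σ 4
4 →τ 2 →σ 2

σ∘τ = [1 3 4 2]


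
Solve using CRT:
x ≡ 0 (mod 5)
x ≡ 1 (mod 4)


m₁ = 5, m₂ = 4, gcd = 1, so CRT applies. M = m₁·m₂ = 20
Let M₁ = M/m₁ = 4, M₂ = M/m₂ = 5
Find y₁ ≡ M₁⁻¹ (mod m₁): 4⁻¹ ≡ 4 (mod 5)
Find y₂ ≡ M₂⁻¹ (mod m₂): 5⁻¹ ≡ 1 (mod 4)
x = a₁·M₁·y₁ + a₂·M₂·y₂ = 0·4·4 + 1·5·1 = 5
Reduce mod 20: x ≡ 5
Check: 5 mod 5 = 0 ✓, 5 mod 4 = 1 ✓

x ≡ 5 (mod 20)


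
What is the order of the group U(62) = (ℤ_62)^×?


U(n) is the group of units mod n; |U(n)| = φ(n)
|U(62)| = φ(62) = 30

|U(62) = (ℤ_62)^×| = 30


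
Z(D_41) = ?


Z(G) = {g ∈ G | gx = xg for all x ∈ G}
For odd n, Z(D_n) = {e}: no nontrivial rotation commutes with all reflections

Z(D_41) = {e}


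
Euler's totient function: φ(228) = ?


Factor n: 228 = 2^2 × 3 × 19
φ(n) = n · ∏(1 - 1/p) over distinct primes p | n
φ(228) = 228 · (1 - 1/2) · (1 - 1/3) · (1 - 1/19) = 72

φ(228) = 72


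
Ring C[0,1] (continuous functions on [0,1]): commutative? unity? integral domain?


pointwise +,× is commutative with unity (constant 1); but bump functions with disjoint support multiply to 0 — zero divisors, so not an integral domain
Commutative: Yes
Integral domain: No
Has unity: Yes

C[0,1] (continuous functions on [0,1]): Commutative=Yes, Unity=Yes


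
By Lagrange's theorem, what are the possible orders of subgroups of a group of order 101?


Lagrange's theorem: |H| divides |G|
|G| = 101
Divisors of 101: 1, 101

Possible subgroup orders: {1, 101}


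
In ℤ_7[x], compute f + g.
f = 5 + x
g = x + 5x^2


Add coefficients mod 7:
x^0: 5 + 0 = 5 (mod 7)
x^1: 1 + 1 = 2 (mod 7)
x^2: 0 + 5 = 5 (mod 7)
Result: 5 + 2x + 5x^2

f + g = 5 + 2x + 5x^2


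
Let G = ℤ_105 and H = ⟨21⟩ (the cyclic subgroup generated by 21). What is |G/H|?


|⟨21⟩| = n / gcd(21, 105) = 105 / 21 = 5
H is normal (ℤ_105 is abelian).
|G/H| = |G| / |H| = 105 / 5 = 21

|G/H| = 21


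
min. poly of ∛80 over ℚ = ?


∛80 satisfies x³ - 80 = 0, irreducible over ℚ (no rational root; 80 is not a perfect cube)

Minimal polynomial: x³ - 80


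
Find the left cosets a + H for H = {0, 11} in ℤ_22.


H = {0, 11}, |H| = 2
Number of cosets = |G|/|H| = 22/2 = 11
0 + H = {0, 11}
1 + H = {1, 12}
2 + H = {2, 13}
3 + H = {3, 14}
4 + H = {4, 15}
5 + H = {5, 16}
6 + H = {6, 17}
7 + H = {7, 18}
8 + H = {8, 19}
9 + H = {9, 20}
10 + H = {10, 21}

Cosets: 0+H={0,11}; 1+H={1,12}; 2+H={2,13}; 3+H={3,14}; 4+H={4,15}; 5+H={5,16}; 6+H={6,17}; 7+H={7,18}; 8+H={8,19}; 9+H={9,20}; 10+H={10,21}


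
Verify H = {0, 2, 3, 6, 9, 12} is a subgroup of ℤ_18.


Subgroup test for H = {0, 2, 3, 6, 9, 12} in (ℤ_18, +):
(1) 0 ∈ H? Yes
(2) Closure: for all a,b ∈ H, (a+b) mod 18 ∈ H? No  [counterexample: 2 + 2 = 4 ∉ H]
(3) Inverses: for all a ∈ H, -a mod 18 ∈ H? No

No, H is not a subgroup of ℤ_18


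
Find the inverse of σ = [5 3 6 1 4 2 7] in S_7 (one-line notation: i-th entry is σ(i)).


To find σ⁻¹, swap domain and range:
σ(1) = 5 → σ⁻¹(5) = 1
σ(2) = 3 → σ⁻¹(3) = 2
σ(3) = 6 → σ⁻¹(6) = 3
σ(4) = 1 → σ⁻¹(1) = 4
σ(5) = 4 → σ⁻¹(4) = 5
σ(6) = 2 → σ⁻¹(2) = 6
σ(7) = 7 → σ⁻¹(7) = 7

σ⁻¹ = [4 6 2 5 1 3 7]


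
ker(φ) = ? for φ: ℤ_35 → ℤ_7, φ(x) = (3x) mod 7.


Kernel = preimage of identity
ker(φ) = {x ∈ ℤ_35 : 3x ≡ 0 (mod 7)}. Since 7 | 35, φ is well-defined. The kernel is the cyclic subgroup ⟨7⟩ of ℤ_35 (order 5), i.e. {0, 7, 14, 21, 28}

ker(φ) = {0, 7, 14, 21, 28}


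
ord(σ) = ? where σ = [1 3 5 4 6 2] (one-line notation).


Cycle decomposition: (2 3 5 6)
Cycle lengths: 4
Order = lcm(4) = 4

ord(σ) = 4


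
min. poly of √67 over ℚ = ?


√67 satisfies x² - 67 = 0, irreducible over ℚ since 67 is squarefree

Minimal polynomial: x² - 67


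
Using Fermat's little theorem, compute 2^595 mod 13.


Fermat's little theorem: if p is prime and gcd(a,p)=1, then a^(p-1) ≡ 1 (mod p)
p = 13 is prime, gcd(2,13) = 1
Reduce exponent: 595 mod 12 = 7
So 2^595 ≡ 2^7 (mod 13)
2^7 mod 13 = 11

2^595 ≡ 11 (mod 13)


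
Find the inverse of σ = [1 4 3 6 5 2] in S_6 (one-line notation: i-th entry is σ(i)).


To find σ⁻¹, swap domain and range:
σ(1) = 1 → σ⁻¹(1) = 1
σ(2) = 4 → σ⁻¹(4) = 2
σ(3) = 3 → σ⁻¹(3) = 3
σ(4) = 6 → σ⁻¹(6) = 4
σ(5) = 5 → σ⁻¹(5) = 5
σ(6) = 2 → σ⁻¹(2) = 6

σ⁻¹ = [1 6 3 2 5 4]


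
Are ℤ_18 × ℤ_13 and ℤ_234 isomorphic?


Comparing ℤ_18 × ℤ_13 and ℤ_234:
gcd(18,13) = 1, so ℤ_18 × ℤ_13 ≅ ℤ_234 (CRT)

Yes, ℤ_18 × ℤ_13 ≅ ℤ_234


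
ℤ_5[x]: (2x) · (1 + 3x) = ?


Expand and collect like terms; reduce coefficients mod 5:
x^0: 0·1 = 0 ≡ 0 (mod 5)
x^1: 0·3 + 2·1 = 2 ≡ 2 (mod 5)
x^2: 2·3 = 6 ≡ 1 (mod 5)
Result: 2x + x^2

f · g = 2x + x^2


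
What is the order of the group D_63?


|D_n| = 2n (n rotations and n reflections)
|D_63| = 2×63 = 126

|D_63| = 126


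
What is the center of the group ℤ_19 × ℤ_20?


Z(G) = {g ∈ G | gx = xg for all x ∈ G}
Direct product of abelian groups is abelian, so Z(G) = G

Z(ℤ_19 × ℤ_20) = ℤ_19 × ℤ_20


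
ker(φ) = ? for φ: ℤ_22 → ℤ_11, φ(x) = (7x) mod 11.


Kernel = preimage of identity
ker(φ) = {x ∈ ℤ_22 : 7x ≡ 0 (mod 11)}. Since 11 | 22, φ is well-defined. The kernel is the cyclic subgroup ⟨11⟩ of ℤ_22 (order 2), i.e. {0, 11}

ker(φ) = {0, 11}


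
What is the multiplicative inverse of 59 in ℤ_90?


Use the extended Euclidean algorithm to write 1 = 59·s + 90·t; then s mod 90 is the inverse.
Euclidean algorithm:
  59 = 0·90 + 59
  90 = 1·59 + 31
  59 = 1·31 + 28
  31 = 1·28 + 3
  28 = 9·3 + 1
  3 = 3·1 + 0
gcd(59,90) = 1
Back-substitution gives: 59·(29) + 90·(-19) = 1
So 59⁻¹ ≡ 29 ≡ 29 (mod 90)
Check: 59 × 29 = 1711 ≡ 1 (mod 90) ✓

59⁻¹ ≡ 29 (mod 90)


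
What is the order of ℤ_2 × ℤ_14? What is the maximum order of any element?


|ℤ_2 × ℤ_14| = 2 × 14 = 28
Max element order = lcm(2,14) = 14
Cyclic? No (gcd=2)

|ℤ_2×ℤ_14| = 28, max element order = 14


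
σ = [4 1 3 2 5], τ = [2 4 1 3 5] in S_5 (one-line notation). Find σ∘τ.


σ∘τ: apply τ first, then σ
1 →τ 2 →σ 1
2 →τ 4 →σ 2
3 →τ 1 →σ 4
4 →τ 3 →σ 3
5 →τ 5 →σ 5

σ∘τ = [1 2 4 3 5]


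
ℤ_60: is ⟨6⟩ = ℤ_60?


g generates ℤ_n iff gcd(g, n) = 1
gcd(6, 60) = 6
Since gcd = 6 ≠ 1, ⟨6⟩ has order 10 < 60, so 6 is not a generator.

No, 6 does not generate ℤ_60


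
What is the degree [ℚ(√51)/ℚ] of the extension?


√51 has minimal polynomial x² - 51 (irreducible over ℚ since 51 is squarefree)

[ℚ(√51)/ℚ] = 2


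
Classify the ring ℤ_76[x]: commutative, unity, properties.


ℤ_76 has zero divisors (2·38 ≡ 0), and these lift to constant zero divisors in ℤ_76[x]; so not an integral domain
Commutative: Yes
Integral domain: No
Has unity: Yes

ℤ_76[x]: Commutative=Yes, Unity=Yes


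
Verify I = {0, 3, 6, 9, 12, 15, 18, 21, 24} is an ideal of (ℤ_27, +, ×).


Check ideal conditions for I = {0, 3, 6, 9, 12, 15, 18, 21, 24} in ℤ_27:
(1) I is an additive subgroup? Yes
(2) For r ∈ ℤ_27 and a ∈ I: r·a ∈ I? Yes

Yes, I is an ideal of ℤ_27


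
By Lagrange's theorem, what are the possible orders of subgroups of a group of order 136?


Lagrange's theorem: |H| divides |G|
|G| = 136
Divisors of 136: 1, 2, 4, 8, 17, 34, 68, 136

Possible subgroup orders: {1, 2, 4, 8, 17, 34, 68, 136}


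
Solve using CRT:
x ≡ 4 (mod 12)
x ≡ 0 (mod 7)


m₁ = 12, m₂ = 7, gcd = 1, so CRT applies. M = m₁·m₂ = 84
Let M₁ = M/m₁ = 7, M₂ = M/m₂ = 12
Find y₁ ≡ M₁⁻¹ (mod m₁): 7⁻¹ ≡ 7 (mod 12)
Find y₂ ≡ M₂⁻¹ (mod m₂): 12⁻¹ ≡ 3 (mod 7)
x = a₁·M₁·y₁ + a₂·M₂·y₂ = 4·7·7 + 0·12·3 = 196
Reduce mod 84: x ≡ 28
Check: 28 mod 12 = 4 ✓, 28 mod 7 = 0 ✓

x ≡ 28 (mod 84)


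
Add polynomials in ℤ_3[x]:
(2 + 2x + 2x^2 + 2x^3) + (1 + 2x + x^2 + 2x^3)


Add coefficients mod 3:
x^0: 2 + 1 = 0 (mod 3)
x^1: 2 + 2 = 1 (mod 3)
x^2: 2 + 1 = 0 (mod 3)
x^3: 2 + 2 = 1 (mod 3)
Result: x + x^3

f + g = x + x^3


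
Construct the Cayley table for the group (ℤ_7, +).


Elements: {0, 1, 2, 3, 4, 5, 6}
Operation: addition mod 7
Entry (a, b) = (a + b) mod 7

Cayley table:
  | 0 | 1 | 2 | 3 | 4 | 5 | 6
0 | 0 | 1 | 2 | 3 | 4 | 5 | 6
1 | 1 | 2 | 3 | 4 | 5 | 6 | 0
2 | 2 | 3 | 4 | 5 | 6 | 0 | 1
3 | 3 | 4 | 5 | 6 | 0 | 1 | 2
4 | 4 | 5 | 6 | 0 | 1 | 2 | 3
5 | 5 | 6 | 0 | 1 | 2 | 3 | 4
6 | 6 | 0 | 1 | 2 | 3 | 4 | 5


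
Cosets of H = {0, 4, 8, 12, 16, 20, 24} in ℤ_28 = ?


H = {0, 4, 8, 12, 16, 20, 24}, |H| = 7
Number of cosets = |G|/|H| = 28/7 = 4
0 + H = {0, 4, 8, 12, 16, 20, 24}
1 + H = {1, 5, 9, 13, 17, 21, 25}
2 + H = {2, 6, 10, 14, 18, 22, 26}
3 + H = {3, 7, 11, 15, 19, 23, 27}

Cosets: 0+H={0,4,8,12,16,20,24}; 1+H={1,5,9,13,17,21,25}; 2+H={2,6,10,14,18,22,26}; 3+H={3,7,11,15,19,23,27}


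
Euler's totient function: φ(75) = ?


Factor n: 75 = 3 × 5^2
φ(n) = n · ∏(1 - 1/p) over distinct primes p | n
φ(75) = 75 · (1 - 1/3) · (1 - 1/5) = 40

φ(75) = 40


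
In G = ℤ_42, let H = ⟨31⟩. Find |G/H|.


|⟨31⟩| = n / gcd(31, 42) = 42 / 1 = 42
H is normal (ℤ_42 is abelian).
|G/H| = |G| / |H| = 42 / 42 = 1

|G/H| = 1


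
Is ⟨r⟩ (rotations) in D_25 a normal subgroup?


H = ⟨r⟩ (rotations) in D_25
The rotation subgroup ⟨r⟩ has index 2 in D_25, so it is normal

Yes, normal subgroup


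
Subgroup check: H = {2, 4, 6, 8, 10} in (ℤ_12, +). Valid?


Subgroup test for H = {2, 4, 6, 8, 10} in (ℤ_12, +):
(1) 0 ∈ H? No
(2) Closure: for all a,b ∈ H, (a+b) mod 12 ∈ H? No  [counterexample: 2 + 10 = 0 ∉ H]
(3) Inverses: for all a ∈ H, -a mod 12 ∈ H? Yes

No, H is not a subgroup of ℤ_12


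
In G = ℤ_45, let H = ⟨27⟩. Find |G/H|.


|⟨27⟩| = n / gcd(27, 45) = 45 / 9 = 5
H is normal (ℤ_45 is abelian).
|G/H| = |G| / |H| = 45 / 5 = 9

|G/H| = 9


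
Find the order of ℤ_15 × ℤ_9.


|A × B| = |A| · |B|
|ℤ_15 × ℤ_9| = 15 × 9 = 135

|ℤ_15 × ℤ_9| = 135


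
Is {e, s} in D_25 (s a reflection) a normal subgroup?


H = {e, s} in D_25 (s a reflection)
r·s·r⁻¹ = sr⁻² ≠ s for n ≥ 3, so {e, s} is not closed under conjugation

No, not a normal subgroup


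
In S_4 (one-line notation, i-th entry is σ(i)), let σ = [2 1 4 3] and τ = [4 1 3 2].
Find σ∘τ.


σ∘τ: apply τ first, then σ
1 →τ 4 →σ 3
2 →τ 1 →σ 2
3 →τ 3 →σ 4
4 →τ 2 →σ 1

σ∘τ = [3 2 4 1]


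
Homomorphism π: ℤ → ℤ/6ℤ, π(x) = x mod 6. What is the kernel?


Kernel = preimage of identity
ker(π) = multiples of 6 = 6ℤ

ker(π) = 6ℤ


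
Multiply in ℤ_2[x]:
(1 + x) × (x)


Expand and collect like terms; reduce coefficients mod 2:
x^0: 1·0 = 0 ≡ 0 (mod 2)
x^1: 1·1 + 1·0 = 1 ≡ 1 (mod 2)
x^2: 1·1 = 1 ≡ 1 (mod 2)
Result: x + x^2

f · g = x + x^2


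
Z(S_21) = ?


Z(G) = {g ∈ G | gx = xg for all x ∈ G}
S_n is non-abelian for n ≥ 3; Z(S_21) is trivial

Z(S_21) = {e}


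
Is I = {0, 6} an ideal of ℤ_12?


Check ideal conditions for I = {0, 6} in ℤ_12:
(1) I is an additive subgroup? Yes
(2) For r ∈ ℤ_12 and a ∈ I: r·a ∈ I? Yes

Yes, I is an ideal of ℤ_12


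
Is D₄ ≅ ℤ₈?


Comparing D₄ and ℤ₈:
D₄ is non-abelian, ℤ₈ is abelian

No, D₄ ≇ ℤ₈


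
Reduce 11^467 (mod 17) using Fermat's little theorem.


Fermat's little theorem: if p is prime and gcd(a,p)=1, then a^(p-1) ≡ 1 (mod p)
p = 17 is prime, gcd(11,17) = 1
Reduce exponent: 467 mod 16 = 3
So 11^467 ≡ 11^3 (mod 17)
11^3 mod 17 = 5

11^467 ≡ 5 (mod 17)


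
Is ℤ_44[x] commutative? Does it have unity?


ℤ_44 has zero divisors (2·22 ≡ 0), and these lift to constant zero divisors in ℤ_44[x]; so not an integral domain
Commutative: Yes
Integral domain: No
Has unity: Yes

ℤ_44[x]: Commutative=Yes, Unity=Yes


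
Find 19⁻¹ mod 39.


Use the extended Euclidean algorithm to write 1 = 19·s + 39·t; then s mod 39 is the inverse.
Euclidean algorithm:
  19 = 0·39 + 19
  39 = 2·19 + 1
  19 = 19·1 + 0
gcd(19,39) = 1
Back-substitution gives: 19·(-2) + 39·(1) = 1
So 19⁻¹ ≡ -2 ≡ 37 (mod 39)
Check: 19 × 37 = 703 ≡ 1 (mod 39) ✓

19⁻¹ ≡ 37 (mod 39)


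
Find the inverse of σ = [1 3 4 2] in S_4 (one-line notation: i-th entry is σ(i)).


To find σ⁻¹, swap domain and range:
σ(1) = 1 → σ⁻¹(1) = 1
σ(2) = 3 → σ⁻¹(3) = 2
σ(3) = 4 → σ⁻¹(4) = 3
σ(4) = 2 → σ⁻¹(2) = 4

σ⁻¹ = [1 4 2 3]


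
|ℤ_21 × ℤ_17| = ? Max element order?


|ℤ_21 × ℤ_17| = 21 × 17 = 357
Max element order = lcm(21,17) = 357
Cyclic? Yes (gcd=1)

|ℤ_21×ℤ_17| = 357, max element order = 357


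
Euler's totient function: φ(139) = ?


Factor n: 139 = 139
φ(n) = n · ∏(1 - 1/p) over distinct primes p | n
φ(139) = 139 · (1 - 1/139) = 138

φ(139) = 138


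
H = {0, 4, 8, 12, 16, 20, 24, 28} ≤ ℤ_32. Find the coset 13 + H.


13 + H = {13 + h (mod 32) : h ∈ H}
13+0=13, 13+4=17, 13+8=21, 13+12=25, 13+16=29, 13+20=1, 13+24=5, 13+28=9
13 + H = {1, 5, 9, 13, 17, 21, 25, 29} = 1 + H

13 + H = {1, 5, 9, 13, 17, 21, 25, 29}


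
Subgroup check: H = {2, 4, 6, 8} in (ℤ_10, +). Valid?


Subgroup test for H = {2, 4, 6, 8} in (ℤ_10, +):
(1) 0 ∈ H? No
(2) Closure: for all a,b ∈ H, (a+b) mod 10 ∈ H? No  [counterexample: 2 + 8 = 0 ∉ H]
(3) Inverses: for all a ∈ H, -a mod 10 ∈ H? Yes

No, H is not a subgroup of ℤ_10


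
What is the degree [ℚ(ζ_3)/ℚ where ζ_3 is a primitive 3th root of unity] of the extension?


[ℚ(ζ_n):ℚ] = deg Φ_n(x) = φ(n). Here φ(3) = 2

[ℚ(ζ_3)/ℚ where ζ_3 is a primitive 3th root of unity] = 2


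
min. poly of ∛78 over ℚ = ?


∛78 satisfies x³ - 78 = 0, irreducible over ℚ (no rational root; 78 is not a perfect cube)

Minimal polynomial: x³ - 78


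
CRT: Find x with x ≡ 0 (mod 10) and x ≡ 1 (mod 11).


m₁ = 10, m₂ = 11, gcd = 1, so CRT applies. M = m₁·m₂ = 110
Let M₁ = M/m₁ = 11, M₂ = M/m₂ = 10
Find y₁ ≡ M₁⁻¹ (mod m₁): 11⁻¹ ≡ 1 (mod 10)
Find y₂ ≡ M₂⁻¹ (mod m₂): 10⁻¹ ≡ 10 (mod 11)
x = a₁·M₁·y₁ + a₂·M₂·y₂ = 0·11·1 + 1·10·10 = 100
Reduce mod 110: x ≡ 100
Check: 100 mod 10 = 0 ✓, 100 mod 11 = 1 ✓

x ≡ 100 (mod 110)


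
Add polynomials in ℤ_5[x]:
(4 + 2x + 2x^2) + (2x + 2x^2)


Add coefficients mod 5:
x^0: 4 + 0 = 4 (mod 5)
x^1: 2 + 2 = 4 (mod 5)
x^2: 2 + 2 = 4 (mod 5)
Result: 4 + 4x + 4x^2

f + g = 4 + 4x + 4x^2


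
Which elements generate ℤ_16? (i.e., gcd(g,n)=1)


g generates ℤ_n iff gcd(g,n) = 1
Checking each g ∈ {1,...,15}:
gcd(1,16) = 1
gcd(2,16) = 2
gcd(3,16) = 1
gcd(4,16) = 4
gcd(5,16) = 1
gcd(6,16) = 2
gcd(7,16) = 1
gcd(8,16) = 8
gcd(9,16) = 1
gcd(10,16) = 2
gcd(11,16) = 1
gcd(12,16) = 4
gcd(13,16) = 1
gcd(14,16) = 2
gcd(15,16) = 1
Generators: {1, 3, 5, 7, 9, 11, 13, 15}
Number of generators = φ(16) = 8

Generators of ℤ_16 = {1, 3, 5, 7, 9, 11, 13, 15}


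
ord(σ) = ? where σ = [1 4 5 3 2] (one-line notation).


Cycle decomposition: (2 4 3 5)
Cycle lengths: 4
Order = lcm(4) = 4

ord(σ) = 4


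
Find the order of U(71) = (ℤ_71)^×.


U(n) is the group of units mod n; |U(n)| = φ(n)
|U(71)| = φ(71) = 70

|U(71) = (ℤ_71)^×| = 70


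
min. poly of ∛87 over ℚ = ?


∛87 satisfies x³ - 87 = 0, irreducible over ℚ (no rational root; 87 is not a perfect cube)

Minimal polynomial: x³ - 87


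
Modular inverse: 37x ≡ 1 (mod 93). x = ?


Use the extended Euclidean algorithm to write 1 = 37·s + 93·t; then s mod 93 is the inverse.
Euclidean algorithm:
  37 = 0·93 + 37
  93 = 2·37 + 19
  37 = 1·19 + 18
  19 = 1·18 + 1
  18 = 18·1 + 0
gcd(37,93) = 1
Back-substitution gives: 37·(-5) + 93·(2) = 1
So 37⁻¹ ≡ -5 ≡ 88 (mod 93)
Check: 37 × 88 = 3256 ≡ 1 (mod 93) ✓

37⁻¹ ≡ 88 (mod 93)


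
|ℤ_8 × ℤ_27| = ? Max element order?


|ℤ_8 × ℤ_27| = 8 × 27 = 216
Max element order = lcm(8,27) = 216
Cyclic? Yes (gcd=1)

|ℤ_8×ℤ_27| = 216, max element order = 216


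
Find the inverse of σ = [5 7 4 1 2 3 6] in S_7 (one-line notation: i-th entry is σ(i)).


To find σ⁻¹, swap domain and range:
σ(1) = 5 → σ⁻¹(5) = 1
σ(2) = 7 → σ⁻¹(7) = 2
σ(3) = 4 → σ⁻¹(4) = 3
σ(4) = 1 → σ⁻¹(1) = 4
σ(5) = 2 → σ⁻¹(2) = 5
σ(6) = 3 → σ⁻¹(3) = 6
σ(7) = 6 → σ⁻¹(6) = 7

σ⁻¹ = [4 5 6 3 1 7 2]


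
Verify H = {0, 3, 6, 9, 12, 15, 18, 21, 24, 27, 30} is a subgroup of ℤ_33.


Subgroup test for H = {0, 3, 6, 9, 12, 15, 18, 21, 24, 27, 30} in (ℤ_33, +):
(1) 0 ∈ H? Yes
(2) Closure: for all a,b ∈ H, (a+b) mod 33 ∈ H? Yes
(3) Inverses: for all a ∈ H, -a mod 33 ∈ H? Yes

Yes, H is a subgroup of ℤ_33


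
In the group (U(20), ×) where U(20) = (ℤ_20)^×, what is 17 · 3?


Operation: multiplication mod 20
17 · 3 = (a × b) mod 20 with a = 17, b = 3

17 · 3 = 11


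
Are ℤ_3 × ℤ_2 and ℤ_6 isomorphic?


Comparing ℤ_3 × ℤ_2 and ℤ_6:
gcd(3,2) = 1, so ℤ_3 × ℤ_2 ≅ ℤ_6 (CRT)

Yes, ℤ_3 × ℤ_2 ≅ ℤ_6


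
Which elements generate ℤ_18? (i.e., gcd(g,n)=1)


g generates ℤ_n iff gcd(g,n) = 1
Prime factors of 18: 2, 3
Generators are g ∈ {1,...,17} not divisible by any of these primes.
Generators: {1, 5, 7, 11, 13, 17}
Number of generators = φ(18) = 6

Generators of ℤ_18 = {1, 5, 7, 11, 13, 17}


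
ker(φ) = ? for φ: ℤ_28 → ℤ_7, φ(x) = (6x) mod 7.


Kernel = preimage of identity
ker(φ) = {x ∈ ℤ_28 : 6x ≡ 0 (mod 7)}. Since 7 | 28, φ is well-defined. The kernel is the cyclic subgroup ⟨7⟩ of ℤ_28 (order 4), i.e. {0, 7, 14, 21}

ker(φ) = {0, 7, 14, 21}


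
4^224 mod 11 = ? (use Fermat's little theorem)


Fermat's little theorem: if p is prime and gcd(a,p)=1, then a^(p-1) ≡ 1 (mod p)
p = 11 is prime, gcd(4,11) = 1
Reduce exponent: 224 mod 10 = 4
So 4^224 ≡ 4^4 (mod 11)
4^4 mod 11 = 3

4^224 ≡ 3 (mod 11)


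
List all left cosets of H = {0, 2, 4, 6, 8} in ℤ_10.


H = {0, 2, 4, 6, 8}, |H| = 5
Number of cosets = |G|/|H| = 10/5 = 2
0 + H = {0, 2, 4, 6, 8}
1 + H = {1, 3, 5, 7, 9}

Cosets: 0+H={0,2,4,6,8}; 1+H={1,3,5,7,9}
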